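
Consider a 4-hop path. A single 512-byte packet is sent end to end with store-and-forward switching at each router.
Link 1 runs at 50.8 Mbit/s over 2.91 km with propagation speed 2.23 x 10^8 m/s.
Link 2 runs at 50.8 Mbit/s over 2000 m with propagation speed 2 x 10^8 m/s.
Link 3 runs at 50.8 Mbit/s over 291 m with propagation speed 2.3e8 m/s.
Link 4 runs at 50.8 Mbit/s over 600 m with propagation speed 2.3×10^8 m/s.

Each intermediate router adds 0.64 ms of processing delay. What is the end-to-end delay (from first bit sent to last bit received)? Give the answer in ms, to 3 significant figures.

L = 512 × 8 = 4096 bits.
Transmission delay per hop = L/R = 4096/50800000 = 0.0806299 ms; 4 hops → 0.32252 ms.
Propagation delays (d/s per hop): 0.0130493, 0.01, 0.00126522, 0.0026087 ms; sum = 0.0269232 ms.
Processing at 3 router(s): 3 × 0.64 ms = 1.92 ms.
End-to-end = 2.27 ms.

2.27 ms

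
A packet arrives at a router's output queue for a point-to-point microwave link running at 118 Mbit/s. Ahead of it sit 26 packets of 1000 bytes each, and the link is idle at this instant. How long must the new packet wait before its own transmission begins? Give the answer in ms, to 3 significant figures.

Each queued packet: L/R = 8000/118000000 = 0.0677966 ms.
26 queued → 1.76271 ms.
Queuing delay = 1.76 ms.

1.76 ms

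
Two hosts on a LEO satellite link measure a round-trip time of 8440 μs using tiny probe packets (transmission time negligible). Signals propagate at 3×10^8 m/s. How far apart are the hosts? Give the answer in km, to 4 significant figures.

One-way propagation = RTT/2 = 4220 μs.
d = s × t = 300000000 × 0.00422 = 1266 km.

1266 km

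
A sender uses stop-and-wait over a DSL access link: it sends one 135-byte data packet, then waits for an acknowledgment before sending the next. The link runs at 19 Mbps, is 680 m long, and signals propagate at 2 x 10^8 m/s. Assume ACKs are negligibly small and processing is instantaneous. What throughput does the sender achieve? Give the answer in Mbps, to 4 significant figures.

16.97 Mbps

t_tx = L/R = 1080/19000000 = 5.68421e-05 s.
t_prop = 680/200000000 = 3.4e-06 s; RTT = 6.8e-06 s.
Cycle = t_tx + RTT = 6.36421e-05 s.
Throughput = L / cycle = 1080 / 6.36421e-05 = 16.97 Mbps.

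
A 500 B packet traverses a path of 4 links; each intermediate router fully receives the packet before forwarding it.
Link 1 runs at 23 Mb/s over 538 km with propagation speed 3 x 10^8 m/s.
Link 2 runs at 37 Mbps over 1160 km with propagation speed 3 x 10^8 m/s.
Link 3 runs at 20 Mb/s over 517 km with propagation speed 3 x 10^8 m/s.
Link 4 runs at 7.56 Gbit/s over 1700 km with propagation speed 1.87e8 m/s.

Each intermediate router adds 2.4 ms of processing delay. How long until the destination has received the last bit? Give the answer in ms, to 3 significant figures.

L = 500 × 8 = 4000 bits.
Transmission delays (L/R per hop): 0.173913, 0.108108, 0.2, 0.000529101 ms; sum = 0.48255 ms.
Propagation delays (d/s per hop): 1.79333, 3.86667, 1.72333, 9.09091 ms; sum = 16.4742 ms.
Processing at 3 router(s): 3 × 2.4 ms = 7.2 ms.
End-to-end = 24.2 ms.

24.2 ms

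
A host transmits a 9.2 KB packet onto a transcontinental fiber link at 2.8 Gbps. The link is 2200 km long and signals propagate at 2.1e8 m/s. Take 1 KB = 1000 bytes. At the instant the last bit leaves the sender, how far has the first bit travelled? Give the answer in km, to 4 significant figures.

t_tx = L/R = 73600/2800000000 = 2.62857e-05 s.
Distance = s × t_tx = 210000000 × 2.62857e-05 = 5.520 km.

5.520 km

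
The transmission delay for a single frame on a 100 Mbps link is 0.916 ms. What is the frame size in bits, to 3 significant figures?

L = R × t_tx = 100000000 b/s × 0.000916 s = 91600 bits.

91600 bits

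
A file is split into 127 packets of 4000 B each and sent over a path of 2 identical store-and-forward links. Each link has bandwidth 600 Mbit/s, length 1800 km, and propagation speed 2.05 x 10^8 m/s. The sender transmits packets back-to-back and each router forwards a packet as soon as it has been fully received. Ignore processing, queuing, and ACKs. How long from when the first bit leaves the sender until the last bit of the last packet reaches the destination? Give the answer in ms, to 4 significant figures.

24.39 ms

Per-hop transmission t_tx = L/R = 32000/600000000 = 0.0533333 ms.
Per-hop propagation t_prop = 1800000/2.05e+08 = 8.78049 ms.
Pipeline fill: first packet needs 2·t_tx to clear all hops; remaining 126 packets each add one t_tx.
Total = (2+127-1)·t_tx + 2·t_prop = 128·0.0533333 + 2·8.78049 = 24.39 ms.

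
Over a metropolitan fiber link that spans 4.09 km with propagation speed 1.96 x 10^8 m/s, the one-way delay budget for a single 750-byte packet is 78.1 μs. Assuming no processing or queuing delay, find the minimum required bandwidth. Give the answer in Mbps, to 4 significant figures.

L = 6000 bits.
Propagation delay = 4090 / 196000000 = 20.8673 μs.
Transmission budget = 78.1 − 20.8673 = 57.2327 μs.
R ≥ L / t_tx = 6000 bits / 5.72327e-05 s = 104.8 Mbps.

104.8 Mbps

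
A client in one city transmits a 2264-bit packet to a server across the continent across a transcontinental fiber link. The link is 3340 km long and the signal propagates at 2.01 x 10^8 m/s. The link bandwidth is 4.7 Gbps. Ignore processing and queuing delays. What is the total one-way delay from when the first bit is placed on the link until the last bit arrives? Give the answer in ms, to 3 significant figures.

16.6 ms

Transmission delay = L/R = 2264 / 4700000000 = 0.000481702 ms.
Propagation delay = d/s = 3340000 m / 2.01e+08 m/s = 16.6169 ms.
Total = 16.6 ms.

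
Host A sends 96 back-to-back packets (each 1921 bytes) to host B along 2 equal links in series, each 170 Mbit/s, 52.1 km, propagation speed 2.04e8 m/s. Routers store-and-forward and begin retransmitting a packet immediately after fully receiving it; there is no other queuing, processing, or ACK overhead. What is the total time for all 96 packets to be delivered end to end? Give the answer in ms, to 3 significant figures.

9.28 ms

Per-hop transmission t_tx = L/R = 15368/170000000 = 0.0904 ms.
Per-hop propagation t_prop = 52100/204000000 = 0.255392 ms.
Pipeline fill: first packet needs 2·t_tx to clear all hops; remaining 95 packets each add one t_tx.
Total = (2+96-1)·t_tx + 2·t_prop = 97·0.0904 + 2·0.255392 = 9.28 ms.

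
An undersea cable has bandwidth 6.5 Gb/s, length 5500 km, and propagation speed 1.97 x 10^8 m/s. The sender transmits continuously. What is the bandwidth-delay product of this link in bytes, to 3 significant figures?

Propagation delay = 5500000 / 197000000 = 0.0279188 s.
BDP = R × t_prop = 6500000000 × 0.0279188 = 181472000 bits.
In bytes: 181472000/8 = 22700000 bytes.

22700000 bytes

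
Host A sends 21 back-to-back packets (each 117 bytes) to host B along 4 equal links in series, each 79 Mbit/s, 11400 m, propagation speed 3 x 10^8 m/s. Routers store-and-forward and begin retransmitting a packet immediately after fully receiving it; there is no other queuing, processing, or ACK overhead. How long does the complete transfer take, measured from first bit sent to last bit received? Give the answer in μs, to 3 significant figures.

Per-hop transmission t_tx = L/R = 936/79000000 = 11.8481 μs.
Per-hop propagation t_prop = 11400/300000000 = 38 μs.
Pipeline fill: first packet needs 4·t_tx to clear all hops; remaining 20 packets each add one t_tx.
Total = (4+21-1)·t_tx + 4·t_prop = 24·11.8481 + 4·38 = 436 μs.

436 μs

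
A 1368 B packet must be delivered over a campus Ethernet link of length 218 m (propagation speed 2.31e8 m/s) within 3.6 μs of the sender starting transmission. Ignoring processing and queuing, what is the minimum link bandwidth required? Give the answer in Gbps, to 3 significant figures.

L = 10944 bits.
Propagation delay = 218 / 231000000 = 0.943723 μs.
Transmission budget = 3.6 − 0.943723 = 2.65628 μs.
R ≥ L / t_tx = 10944 bits / 2.65628e-06 s = 4.12 Gbps.

4.12 Gbps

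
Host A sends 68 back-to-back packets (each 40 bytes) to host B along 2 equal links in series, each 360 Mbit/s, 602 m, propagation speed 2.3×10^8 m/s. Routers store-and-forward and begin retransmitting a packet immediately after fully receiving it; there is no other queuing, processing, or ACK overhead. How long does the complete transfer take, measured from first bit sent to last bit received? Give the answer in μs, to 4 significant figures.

Per-hop transmission t_tx = L/R = 320/360000000 = 0.888889 μs.
Per-hop propagation t_prop = 602/2.3e+08 = 2.61739 μs.
Pipeline fill: first packet needs 2·t_tx to clear all hops; remaining 67 packets each add one t_tx.
Total = (2+68-1)·t_tx + 2·t_prop = 69·0.888889 + 2·2.61739 = 66.57 μs.

66.57 μs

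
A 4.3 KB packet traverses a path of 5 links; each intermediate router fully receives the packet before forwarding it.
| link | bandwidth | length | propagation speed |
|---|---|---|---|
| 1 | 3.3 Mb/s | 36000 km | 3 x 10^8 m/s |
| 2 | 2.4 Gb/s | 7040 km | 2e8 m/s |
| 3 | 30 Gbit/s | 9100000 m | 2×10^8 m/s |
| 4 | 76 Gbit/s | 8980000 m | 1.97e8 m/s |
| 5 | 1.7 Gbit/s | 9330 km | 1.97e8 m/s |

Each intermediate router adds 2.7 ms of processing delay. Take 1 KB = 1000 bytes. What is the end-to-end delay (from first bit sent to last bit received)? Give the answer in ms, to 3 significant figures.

L = 34400 bits.
Transmission delays (L/R per hop): 10.4242, 0.0143333, 0.00114667, 0.000452632, 0.0202353 ms; sum = 10.4604 ms.
Propagation delays (d/s per hop): 120, 35.2, 45.5, 45.5838, 47.3604 ms; sum = 293.644 ms.
Processing at 4 router(s): 4 × 2.7 ms = 10.8 ms.
End-to-end = 315 ms.

315 ms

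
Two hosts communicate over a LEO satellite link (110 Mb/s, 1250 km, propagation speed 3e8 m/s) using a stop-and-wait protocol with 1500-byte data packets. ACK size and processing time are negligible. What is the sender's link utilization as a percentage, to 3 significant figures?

1.29 %

t_tx = L/R = 12000/110000000 = 0.000109091 s.
t_prop = 1250000/300000000 = 0.00416667 s; RTT = 0.00833333 s.
Cycle = t_tx + RTT = 0.00844242 s.
Utilization = t_tx / cycle = 0.000109091/0.00844242 = 1.29 %.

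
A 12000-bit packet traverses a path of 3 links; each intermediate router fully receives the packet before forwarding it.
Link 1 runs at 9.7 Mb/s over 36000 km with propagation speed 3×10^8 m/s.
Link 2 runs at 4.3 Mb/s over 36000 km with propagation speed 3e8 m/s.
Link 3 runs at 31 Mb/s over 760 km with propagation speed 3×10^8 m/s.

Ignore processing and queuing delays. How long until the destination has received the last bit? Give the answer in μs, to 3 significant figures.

247000 μs

Transmission delays (L/R per hop): 1237.11, 2790.7, 387.097 μs; sum = 4414.91 μs.
Propagation delays (d/s per hop): 120000, 120000, 2533.33 μs; sum = 242533 μs.
End-to-end = 247000 μs.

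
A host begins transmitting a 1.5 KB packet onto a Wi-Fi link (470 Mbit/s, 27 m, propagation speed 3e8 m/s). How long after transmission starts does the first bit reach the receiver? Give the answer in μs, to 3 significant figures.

First bit experiences only propagation delay: d/s = 27/300000000 = 0.0900 μs.

0.0900 μs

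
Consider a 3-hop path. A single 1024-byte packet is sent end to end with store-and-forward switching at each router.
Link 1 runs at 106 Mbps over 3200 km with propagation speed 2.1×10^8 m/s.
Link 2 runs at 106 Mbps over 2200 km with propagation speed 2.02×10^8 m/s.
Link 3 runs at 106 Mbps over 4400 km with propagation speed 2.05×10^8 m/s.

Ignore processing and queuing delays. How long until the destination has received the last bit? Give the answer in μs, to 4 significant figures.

L = 1024 × 8 = 8192 bits.
Transmission delay per hop = L/R = 8192/106000000 = 77.283 μs; 3 hops → 231.849 μs.
Propagation delays (d/s per hop): 15238.1, 10891.1, 21463.4 μs; sum = 47592.6 μs.
End-to-end = 47820 μs.

47820 μs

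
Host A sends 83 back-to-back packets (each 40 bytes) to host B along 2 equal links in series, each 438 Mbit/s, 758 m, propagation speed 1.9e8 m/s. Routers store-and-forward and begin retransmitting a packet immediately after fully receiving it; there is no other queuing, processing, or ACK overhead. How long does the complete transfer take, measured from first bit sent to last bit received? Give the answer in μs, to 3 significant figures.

Per-hop transmission t_tx = L/R = 320/438000000 = 0.730594 μs.
Per-hop propagation t_prop = 758/190000000 = 3.98947 μs.
Pipeline fill: first packet needs 2·t_tx to clear all hops; remaining 82 packets each add one t_tx.
Total = (2+83-1)·t_tx + 2·t_prop = 84·0.730594 + 2·3.98947 = 69.3 μs.

69.3 μs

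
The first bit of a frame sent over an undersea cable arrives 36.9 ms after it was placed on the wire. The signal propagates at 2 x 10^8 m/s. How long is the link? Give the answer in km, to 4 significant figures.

d = s × t_prop = 200000000 × 0.0369 = 7380 km.

7380 km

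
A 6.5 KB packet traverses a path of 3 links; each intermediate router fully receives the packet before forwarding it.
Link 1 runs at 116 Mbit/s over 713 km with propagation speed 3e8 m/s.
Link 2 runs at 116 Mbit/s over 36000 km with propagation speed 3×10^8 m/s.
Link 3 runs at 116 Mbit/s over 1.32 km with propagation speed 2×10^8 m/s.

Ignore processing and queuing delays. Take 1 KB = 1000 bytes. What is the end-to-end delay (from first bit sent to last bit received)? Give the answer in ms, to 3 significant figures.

L = 52000 bits.
Transmission delay per hop = L/R = 52000/116000000 = 0.448276 ms; 3 hops → 1.34483 ms.
Propagation delays (d/s per hop): 2.37667, 120, 0.0066 ms; sum = 122.383 ms.
End-to-end = 124 ms.

124 ms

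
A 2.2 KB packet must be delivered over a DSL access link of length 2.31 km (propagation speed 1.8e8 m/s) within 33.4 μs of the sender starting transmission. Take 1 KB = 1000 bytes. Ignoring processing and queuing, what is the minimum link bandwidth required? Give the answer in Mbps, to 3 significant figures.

L = 17600 bits.
Propagation delay = 2310 / 180000000 = 12.8333 μs.
Transmission budget = 33.4 − 12.8333 = 20.5667 μs.
R ≥ L / t_tx = 17600 bits / 2.05667e-05 s = 856 Mbps.

856 Mbps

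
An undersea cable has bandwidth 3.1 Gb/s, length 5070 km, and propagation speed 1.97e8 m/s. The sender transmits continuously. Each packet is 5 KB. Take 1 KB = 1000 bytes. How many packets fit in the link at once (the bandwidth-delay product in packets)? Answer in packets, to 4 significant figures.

Propagation delay = 5070000 / 197000000 = 0.025736 s.
BDP = R × t_prop = 3100000000 × 0.025736 = 79781700 bits.
In packets of 40000 bits: 1995 packets.

1995 packets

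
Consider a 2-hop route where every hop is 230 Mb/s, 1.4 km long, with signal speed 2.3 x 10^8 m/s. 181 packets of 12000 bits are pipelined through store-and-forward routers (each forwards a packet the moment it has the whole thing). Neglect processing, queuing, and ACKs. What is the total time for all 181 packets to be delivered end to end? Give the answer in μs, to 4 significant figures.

Per-hop transmission t_tx = L/R = 12000/230000000 = 52.1739 μs.
Per-hop propagation t_prop = 1400/2.3e+08 = 6.08696 μs.
Pipeline fill: first packet needs 2·t_tx to clear all hops; remaining 180 packets each add one t_tx.
Total = (2+181-1)·t_tx + 2·t_prop = 182·52.1739 + 2·6.08696 = 9508 μs.

9508 μs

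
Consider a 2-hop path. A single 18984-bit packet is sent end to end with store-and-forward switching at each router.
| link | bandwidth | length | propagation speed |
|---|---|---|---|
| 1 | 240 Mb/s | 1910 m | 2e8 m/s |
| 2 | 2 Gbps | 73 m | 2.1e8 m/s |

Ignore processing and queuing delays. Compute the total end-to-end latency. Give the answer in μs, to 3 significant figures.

Transmission delays (L/R per hop): 79.1, 9.492 μs; sum = 88.592 μs.
Propagation delays (d/s per hop): 9.55, 0.347619 μs; sum = 9.89762 μs.
End-to-end = 98.5 μs.

98.5 μs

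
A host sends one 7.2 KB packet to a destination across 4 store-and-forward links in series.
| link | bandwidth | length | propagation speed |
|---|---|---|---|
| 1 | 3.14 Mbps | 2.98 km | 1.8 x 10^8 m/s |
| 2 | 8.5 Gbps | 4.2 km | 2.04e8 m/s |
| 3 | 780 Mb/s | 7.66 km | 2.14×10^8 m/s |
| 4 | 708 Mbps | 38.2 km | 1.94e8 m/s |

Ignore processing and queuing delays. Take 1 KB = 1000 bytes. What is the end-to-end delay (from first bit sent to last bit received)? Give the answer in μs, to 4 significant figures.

18780 μs

L = 57600 bits.
Transmission delays (L/R per hop): 18343.9, 6.77647, 73.8462, 81.3559 μs; sum = 18505.9 μs.
Propagation delays (d/s per hop): 16.5556, 20.5882, 35.7944, 196.907 μs; sum = 269.845 μs.
End-to-end = 18780 μs.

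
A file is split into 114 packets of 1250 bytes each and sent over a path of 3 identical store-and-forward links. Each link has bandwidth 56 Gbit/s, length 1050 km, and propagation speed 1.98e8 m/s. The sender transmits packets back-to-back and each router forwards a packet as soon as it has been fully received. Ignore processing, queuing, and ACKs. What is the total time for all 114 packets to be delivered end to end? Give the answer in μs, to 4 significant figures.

15930 μs

Per-hop transmission t_tx = L/R = 10000/56000000000 = 0.178571 μs.
Per-hop propagation t_prop = 1050000/198000000 = 5303.03 μs.
Pipeline fill: first packet needs 3·t_tx to clear all hops; remaining 113 packets each add one t_tx.
Total = (3+114-1)·t_tx + 3·t_prop = 116·0.178571 + 3·5303.03 = 15930 μs.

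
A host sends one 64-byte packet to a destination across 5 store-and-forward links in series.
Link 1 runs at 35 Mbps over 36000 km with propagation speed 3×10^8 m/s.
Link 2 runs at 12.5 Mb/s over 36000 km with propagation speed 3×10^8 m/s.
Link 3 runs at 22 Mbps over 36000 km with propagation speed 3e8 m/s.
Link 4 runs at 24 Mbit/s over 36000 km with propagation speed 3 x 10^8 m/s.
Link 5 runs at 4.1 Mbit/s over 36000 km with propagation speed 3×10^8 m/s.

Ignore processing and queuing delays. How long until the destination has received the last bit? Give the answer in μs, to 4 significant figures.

L = 64 × 8 = 512 bits.
Transmission delays (L/R per hop): 14.6286, 40.96, 23.2727, 21.3333, 124.878 μs; sum = 225.073 μs.
Propagation delays (d/s per hop): 120000, 120000, 120000, 120000, 120000 μs; sum = 600000 μs.
End-to-end = 600200 μs.

600200 μs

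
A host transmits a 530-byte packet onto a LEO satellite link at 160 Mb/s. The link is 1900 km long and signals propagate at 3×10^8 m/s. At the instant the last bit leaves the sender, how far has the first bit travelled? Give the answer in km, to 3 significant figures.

7.95 km

t_tx = L/R = 4240/160000000 = 2.65e-05 s.
Distance = s × t_tx = 300000000 × 2.65e-05 = 7.95 km.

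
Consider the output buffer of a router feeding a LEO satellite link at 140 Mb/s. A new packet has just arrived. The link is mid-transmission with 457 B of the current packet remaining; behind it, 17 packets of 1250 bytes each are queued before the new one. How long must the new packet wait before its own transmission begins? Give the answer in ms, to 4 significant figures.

1.240 ms

Each queued packet: L/R = 10000/140000000 = 0.0714286 ms.
17 queued → 1.21429 ms.
Plus remaining 3656 bits of current packet: 0.0261143 ms.
Queuing delay = 1.240 ms.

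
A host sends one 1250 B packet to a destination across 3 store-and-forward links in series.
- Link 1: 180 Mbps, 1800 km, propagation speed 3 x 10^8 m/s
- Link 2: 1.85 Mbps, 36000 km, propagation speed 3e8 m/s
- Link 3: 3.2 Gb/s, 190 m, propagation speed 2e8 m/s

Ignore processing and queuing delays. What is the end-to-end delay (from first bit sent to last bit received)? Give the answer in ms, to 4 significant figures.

131.5 ms

L = 1250 × 8 = 10000 bits.
Transmission delays (L/R per hop): 0.0555556, 5.40541, 0.003125 ms; sum = 5.46409 ms.
Propagation delays (d/s per hop): 6, 120, 0.00095 ms; sum = 126.001 ms.
End-to-end = 131.5 ms.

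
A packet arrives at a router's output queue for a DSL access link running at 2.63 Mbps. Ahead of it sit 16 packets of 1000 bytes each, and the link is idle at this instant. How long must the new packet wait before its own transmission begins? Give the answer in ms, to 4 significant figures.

Each queued packet: L/R = 8000/2630000 = 3.04183 ms.
16 queued → 48.6692 ms.
Queuing delay = 48.67 ms.

48.67 ms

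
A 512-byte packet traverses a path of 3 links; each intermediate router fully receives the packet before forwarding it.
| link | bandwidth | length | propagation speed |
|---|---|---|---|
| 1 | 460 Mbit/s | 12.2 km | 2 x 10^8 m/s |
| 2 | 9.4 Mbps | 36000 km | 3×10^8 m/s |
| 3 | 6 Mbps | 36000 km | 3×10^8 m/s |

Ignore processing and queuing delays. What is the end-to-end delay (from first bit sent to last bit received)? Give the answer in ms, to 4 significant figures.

241.2 ms

L = 512 × 8 = 4096 bits.
Transmission delays (L/R per hop): 0.00890435, 0.435745, 0.682667 ms; sum = 1.12732 ms.
Propagation delays (d/s per hop): 0.061, 120, 120 ms; sum = 240.061 ms.
End-to-end = 241.2 ms.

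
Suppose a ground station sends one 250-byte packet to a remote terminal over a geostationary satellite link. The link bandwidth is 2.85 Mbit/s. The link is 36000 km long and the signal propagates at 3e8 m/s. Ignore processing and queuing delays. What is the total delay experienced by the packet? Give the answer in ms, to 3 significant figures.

121 ms

L = 250 × 8 = 2000 bits.
Transmission delay = L/R = 2000 / 2850000 = 0.701754 ms.
Propagation delay = d/s = 36000000 m / 300000000 m/s = 120 ms.
Total = 121 ms.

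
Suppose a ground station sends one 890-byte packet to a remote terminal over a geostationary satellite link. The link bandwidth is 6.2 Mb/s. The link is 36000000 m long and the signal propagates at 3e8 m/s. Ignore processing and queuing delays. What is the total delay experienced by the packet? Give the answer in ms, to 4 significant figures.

121.1 ms

L = 890 × 8 = 7120 bits.
Transmission delay = L/R = 7120 / 6200000 = 1.14839 ms.
Propagation delay = d/s = 36000000 m / 300000000 m/s = 120 ms.
Total = 121.1 ms.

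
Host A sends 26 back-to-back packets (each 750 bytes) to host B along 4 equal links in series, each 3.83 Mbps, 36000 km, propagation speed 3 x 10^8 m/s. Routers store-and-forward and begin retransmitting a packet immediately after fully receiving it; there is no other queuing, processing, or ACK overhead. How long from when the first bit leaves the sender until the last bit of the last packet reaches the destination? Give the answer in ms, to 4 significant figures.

Per-hop transmission t_tx = L/R = 6000/3830000 = 1.56658 ms.
Per-hop propagation t_prop = 36000000/300000000 = 120 ms.
Pipeline fill: first packet needs 4·t_tx to clear all hops; remaining 25 packets each add one t_tx.
Total = (4+26-1)·t_tx + 4·t_prop = 29·1.56658 + 4·120 = 525.4 ms.

525.4 ms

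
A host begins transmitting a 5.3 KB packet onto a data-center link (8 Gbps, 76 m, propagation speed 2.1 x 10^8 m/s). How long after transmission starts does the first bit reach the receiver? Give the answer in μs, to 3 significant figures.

0.362 μs

First bit experiences only propagation delay: d/s = 76/210000000 = 0.362 μs.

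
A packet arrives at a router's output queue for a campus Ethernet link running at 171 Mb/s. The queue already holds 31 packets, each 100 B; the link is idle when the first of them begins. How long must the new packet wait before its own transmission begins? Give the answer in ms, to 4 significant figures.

Each queued packet: L/R = 800/171000000 = 0.00467836 ms.
31 queued → 0.145029 ms.
Queuing delay = 0.1450 ms.

0.1450 ms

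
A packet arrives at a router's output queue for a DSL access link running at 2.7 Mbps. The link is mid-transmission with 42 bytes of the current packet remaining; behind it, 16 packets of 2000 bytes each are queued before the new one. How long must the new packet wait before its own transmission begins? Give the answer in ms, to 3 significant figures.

Each queued packet: L/R = 16000/2700000 = 5.92593 ms.
16 queued → 94.8148 ms.
Plus remaining 336 bits of current packet: 0.124444 ms.
Queuing delay = 94.9 ms.

94.9 ms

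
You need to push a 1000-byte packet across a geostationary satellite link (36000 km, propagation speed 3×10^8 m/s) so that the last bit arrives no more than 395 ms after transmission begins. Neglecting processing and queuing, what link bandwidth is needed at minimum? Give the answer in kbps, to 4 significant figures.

L = 8000 bits.
Propagation delay = 36000000 / 300000000 = 120 ms.
Transmission budget = 395 − 120 = 275 ms.
R ≥ L / t_tx = 8000 bits / 0.275 s = 29.09 kbps.

29.09 kbps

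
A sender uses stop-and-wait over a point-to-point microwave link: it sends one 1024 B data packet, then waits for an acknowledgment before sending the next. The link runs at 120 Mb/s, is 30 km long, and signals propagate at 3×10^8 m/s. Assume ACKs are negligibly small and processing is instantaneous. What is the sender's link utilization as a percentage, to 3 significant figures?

t_tx = L/R = 8192/120000000 = 6.82667e-05 s.
t_prop = 30000/300000000 = 0.0001 s; RTT = 0.0002 s.
Cycle = t_tx + RTT = 0.000268267 s.
Utilization = t_tx / cycle = 6.82667e-05/0.000268267 = 25.4 %.

25.4 %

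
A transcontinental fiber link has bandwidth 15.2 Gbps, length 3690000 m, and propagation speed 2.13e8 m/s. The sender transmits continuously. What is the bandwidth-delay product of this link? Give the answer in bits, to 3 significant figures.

Propagation delay = 3690000 / 213000000 = 0.0173239 s.
BDP = R × t_prop = 15200000000 × 0.0173239 = 263324000 bits.

263000000 bits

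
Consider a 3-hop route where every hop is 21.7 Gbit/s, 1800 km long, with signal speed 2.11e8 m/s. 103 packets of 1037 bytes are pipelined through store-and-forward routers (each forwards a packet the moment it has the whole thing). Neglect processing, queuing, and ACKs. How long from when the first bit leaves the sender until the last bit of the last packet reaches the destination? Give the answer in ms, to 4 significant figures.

Per-hop transmission t_tx = L/R = 8296/21700000000 = 0.000382304 ms.
Per-hop propagation t_prop = 1800000/211000000 = 8.53081 ms.
Pipeline fill: first packet needs 3·t_tx to clear all hops; remaining 102 packets each add one t_tx.
Total = (3+103-1)·t_tx + 3·t_prop = 105·0.000382304 + 3·8.53081 = 25.63 ms.

25.63 ms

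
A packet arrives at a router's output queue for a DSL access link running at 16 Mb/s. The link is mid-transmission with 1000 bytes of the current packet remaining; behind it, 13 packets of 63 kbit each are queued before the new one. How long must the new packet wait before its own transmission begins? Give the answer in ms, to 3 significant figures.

51.7 ms

Each queued packet: L/R = 63000/16000000 = 3.9375 ms.
13 queued → 51.1875 ms.
Plus remaining 8000 bits of current packet: 0.5 ms.
Queuing delay = 51.7 ms.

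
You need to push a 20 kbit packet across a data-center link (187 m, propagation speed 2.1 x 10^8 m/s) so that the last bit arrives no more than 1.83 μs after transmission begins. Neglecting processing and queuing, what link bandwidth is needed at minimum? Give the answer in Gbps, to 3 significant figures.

21.3 Gbps

Propagation delay = 187 / 210000000 = 0.890476 μs.
Transmission budget = 1.83 − 0.890476 = 0.939524 μs.
R ≥ L / t_tx = 20000 bits / 9.39524e-07 s = 21.3 Gbps.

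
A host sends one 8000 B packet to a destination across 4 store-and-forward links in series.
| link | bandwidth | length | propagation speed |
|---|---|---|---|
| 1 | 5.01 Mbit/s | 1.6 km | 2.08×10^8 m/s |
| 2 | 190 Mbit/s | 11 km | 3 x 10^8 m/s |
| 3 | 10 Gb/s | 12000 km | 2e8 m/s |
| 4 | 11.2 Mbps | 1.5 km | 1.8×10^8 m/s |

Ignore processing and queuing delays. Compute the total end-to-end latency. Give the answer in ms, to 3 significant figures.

L = 8000 × 8 = 64000 bits.
Transmission delays (L/R per hop): 12.7745, 0.336842, 0.0064, 5.71429 ms; sum = 18.832 ms.
Propagation delays (d/s per hop): 0.00769231, 0.0366667, 60, 0.00833333 ms; sum = 60.0527 ms.
End-to-end = 78.9 ms.

78.9 ms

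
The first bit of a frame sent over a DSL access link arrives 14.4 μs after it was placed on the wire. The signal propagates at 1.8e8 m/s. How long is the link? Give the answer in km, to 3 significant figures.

2.59 km

d = s × t_prop = 180000000 × 1.44e-05 = 2.59 km.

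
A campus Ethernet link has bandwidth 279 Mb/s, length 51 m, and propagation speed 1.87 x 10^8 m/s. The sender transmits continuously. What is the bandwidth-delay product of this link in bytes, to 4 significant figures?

Propagation delay = 51 / 187000000 = 2.72727e-07 s.
BDP = R × t_prop = 279000000 × 2.72727e-07 = 76.0909 bits.
In bytes: 76.0909/8 = 9.511 bytes.

9.511 bytes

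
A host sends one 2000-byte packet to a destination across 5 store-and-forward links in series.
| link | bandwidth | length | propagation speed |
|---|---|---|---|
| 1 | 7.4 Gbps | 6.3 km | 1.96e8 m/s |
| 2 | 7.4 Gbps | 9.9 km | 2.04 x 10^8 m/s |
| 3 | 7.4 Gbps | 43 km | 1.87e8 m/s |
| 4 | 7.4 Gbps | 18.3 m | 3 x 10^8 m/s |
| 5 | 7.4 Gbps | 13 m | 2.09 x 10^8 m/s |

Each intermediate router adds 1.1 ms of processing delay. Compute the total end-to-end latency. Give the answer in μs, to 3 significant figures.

L = 2000 × 8 = 16000 bits.
Transmission delay per hop = L/R = 16000/7400000000 = 2.16216 μs; 5 hops → 10.8108 μs.
Propagation delays (d/s per hop): 32.1429, 48.5294, 229.947, 0.061, 0.062201 μs; sum = 310.742 μs.
Processing at 4 router(s): 4 × 1.1 ms = 4400 μs.
End-to-end = 4720 μs.

4720 μs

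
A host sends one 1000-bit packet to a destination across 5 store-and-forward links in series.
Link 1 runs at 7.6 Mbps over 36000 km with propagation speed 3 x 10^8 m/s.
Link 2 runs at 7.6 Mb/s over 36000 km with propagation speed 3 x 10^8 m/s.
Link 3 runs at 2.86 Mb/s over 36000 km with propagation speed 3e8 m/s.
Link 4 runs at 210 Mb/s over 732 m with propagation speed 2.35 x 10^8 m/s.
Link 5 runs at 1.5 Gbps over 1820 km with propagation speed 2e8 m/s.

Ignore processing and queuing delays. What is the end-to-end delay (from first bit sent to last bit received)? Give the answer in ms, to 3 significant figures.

370 ms

Transmission delays (L/R per hop): 0.131579, 0.131579, 0.34965, 0.0047619, 0.000666667 ms; sum = 0.618237 ms.
Propagation delays (d/s per hop): 120, 120, 120, 0.00311489, 9.1 ms; sum = 369.103 ms.
End-to-end = 370 ms.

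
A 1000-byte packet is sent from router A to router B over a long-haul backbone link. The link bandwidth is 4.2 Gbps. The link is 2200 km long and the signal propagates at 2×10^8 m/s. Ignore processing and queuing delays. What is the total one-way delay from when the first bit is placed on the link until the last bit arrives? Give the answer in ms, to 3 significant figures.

L = 1000 × 8 = 8000 bits.
Transmission delay = L/R = 8000 / 4200000000 = 0.00190476 ms.
Propagation delay = d/s = 2200000 m / 200000000 m/s = 11 ms.
Total = 11.0 ms.

11.0 ms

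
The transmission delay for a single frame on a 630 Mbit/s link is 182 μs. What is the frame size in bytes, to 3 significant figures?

L = R × t_tx = 630000000 b/s × 0.000182 s = 114660 bits.
In bytes: 114660 / 8 = 14300 bytes.

14300 bytes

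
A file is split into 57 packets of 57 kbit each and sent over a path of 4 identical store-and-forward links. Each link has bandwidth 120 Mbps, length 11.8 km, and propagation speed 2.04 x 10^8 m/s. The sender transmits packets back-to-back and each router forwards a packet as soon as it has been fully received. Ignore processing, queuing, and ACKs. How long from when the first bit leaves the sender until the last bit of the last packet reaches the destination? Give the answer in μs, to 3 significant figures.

28700 μs

Per-hop transmission t_tx = L/R = 57000/120000000 = 475 μs.
Per-hop propagation t_prop = 11800/204000000 = 57.8431 μs.
Pipeline fill: first packet needs 4·t_tx to clear all hops; remaining 56 packets each add one t_tx.
Total = (4+57-1)·t_tx + 4·t_prop = 60·475 + 4·57.8431 = 28700 μs.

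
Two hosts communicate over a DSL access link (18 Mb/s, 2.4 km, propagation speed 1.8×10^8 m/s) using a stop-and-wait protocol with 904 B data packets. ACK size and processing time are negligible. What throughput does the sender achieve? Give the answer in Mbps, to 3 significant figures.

t_tx = L/R = 7232/18000000 = 0.000401778 s.
t_prop = 2400/180000000 = 1.33333e-05 s; RTT = 2.66667e-05 s.
Cycle = t_tx + RTT = 0.000428444 s.
Throughput = L / cycle = 7232 / 0.000428444 = 16.9 Mbps.

16.9 Mbps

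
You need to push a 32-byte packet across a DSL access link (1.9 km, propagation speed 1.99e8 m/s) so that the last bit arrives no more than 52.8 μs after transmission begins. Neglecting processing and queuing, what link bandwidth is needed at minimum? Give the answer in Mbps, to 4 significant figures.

5.919 Mbps

L = 256 bits.
Propagation delay = 1900 / 199000000 = 9.54774 μs.
Transmission budget = 52.8 − 9.54774 = 43.2523 μs.
R ≥ L / t_tx = 256 bits / 4.32523e-05 s = 5.919 Mbps.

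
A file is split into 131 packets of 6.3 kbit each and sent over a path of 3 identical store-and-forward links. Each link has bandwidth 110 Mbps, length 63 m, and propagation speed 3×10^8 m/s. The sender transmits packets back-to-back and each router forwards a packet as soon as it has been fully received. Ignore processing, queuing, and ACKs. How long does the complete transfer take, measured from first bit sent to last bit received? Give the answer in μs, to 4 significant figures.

7618 μs

Per-hop transmission t_tx = L/R = 6300/110000000 = 57.2727 μs.
Per-hop propagation t_prop = 63/300000000 = 0.21 μs.
Pipeline fill: first packet needs 3·t_tx to clear all hops; remaining 130 packets each add one t_tx.
Total = (3+131-1)·t_tx + 3·t_prop = 133·57.2727 + 3·0.21 = 7618 μs.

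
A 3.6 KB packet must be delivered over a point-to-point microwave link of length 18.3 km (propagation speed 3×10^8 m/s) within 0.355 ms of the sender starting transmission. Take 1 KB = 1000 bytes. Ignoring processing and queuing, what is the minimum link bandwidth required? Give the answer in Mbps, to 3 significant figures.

98.0 Mbps

L = 28800 bits.
Propagation delay = 18300 / 300000000 = 0.061 ms.
Transmission budget = 0.355 − 0.061 = 0.294 ms.
R ≥ L / t_tx = 28800 bits / 0.000294 s = 98.0 Mbps.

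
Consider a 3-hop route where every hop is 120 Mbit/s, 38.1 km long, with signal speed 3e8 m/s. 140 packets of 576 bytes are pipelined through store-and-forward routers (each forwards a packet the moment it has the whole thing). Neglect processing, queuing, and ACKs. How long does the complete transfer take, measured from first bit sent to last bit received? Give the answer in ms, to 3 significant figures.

5.83 ms

Per-hop transmission t_tx = L/R = 4608/120000000 = 0.0384 ms.
Per-hop propagation t_prop = 38100/300000000 = 0.127 ms.
Pipeline fill: first packet needs 3·t_tx to clear all hops; remaining 139 packets each add one t_tx.
Total = (3+140-1)·t_tx + 3·t_prop = 142·0.0384 + 3·0.127 = 5.83 ms.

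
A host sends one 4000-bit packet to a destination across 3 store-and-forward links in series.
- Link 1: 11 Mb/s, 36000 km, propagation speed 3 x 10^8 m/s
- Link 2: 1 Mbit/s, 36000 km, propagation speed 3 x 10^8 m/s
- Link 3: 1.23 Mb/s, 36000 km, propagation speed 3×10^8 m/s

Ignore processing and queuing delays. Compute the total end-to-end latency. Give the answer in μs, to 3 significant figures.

368000 μs

Transmission delays (L/R per hop): 363.636, 4000, 3252.03 μs; sum = 7615.67 μs.
Propagation delays (d/s per hop): 120000, 120000, 120000 μs; sum = 360000 μs.
End-to-end = 368000 μs.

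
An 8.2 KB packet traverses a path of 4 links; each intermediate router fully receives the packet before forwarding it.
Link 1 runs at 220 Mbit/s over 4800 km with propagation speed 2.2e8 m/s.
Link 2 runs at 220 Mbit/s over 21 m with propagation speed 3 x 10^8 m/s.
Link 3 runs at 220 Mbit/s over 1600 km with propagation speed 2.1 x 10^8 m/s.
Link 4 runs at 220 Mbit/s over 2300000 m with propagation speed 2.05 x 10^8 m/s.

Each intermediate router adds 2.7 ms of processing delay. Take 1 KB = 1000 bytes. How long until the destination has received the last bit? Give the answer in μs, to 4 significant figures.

49950 μs

L = 65600 bits.
Transmission delay per hop = L/R = 65600/220000000 = 298.182 μs; 4 hops → 1192.73 μs.
Propagation delays (d/s per hop): 21818.2, 0.07, 7619.05, 11219.5 μs; sum = 40656.8 μs.
Processing at 3 router(s): 3 × 2.7 ms = 8100 μs.
End-to-end = 49950 μs.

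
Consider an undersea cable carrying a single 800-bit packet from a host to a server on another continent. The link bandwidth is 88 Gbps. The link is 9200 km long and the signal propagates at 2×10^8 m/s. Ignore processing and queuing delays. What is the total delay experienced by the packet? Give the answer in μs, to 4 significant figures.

46000 μs

Transmission delay = L/R = 800 / 88000000000 = 0.00909091 μs.
Propagation delay = d/s = 9200000 m / 200000000 m/s = 46000 μs.
Total = 46000 μs.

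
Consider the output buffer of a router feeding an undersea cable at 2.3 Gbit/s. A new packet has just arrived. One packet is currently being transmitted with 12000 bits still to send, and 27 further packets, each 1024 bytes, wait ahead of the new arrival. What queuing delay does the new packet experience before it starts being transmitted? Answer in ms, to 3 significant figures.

Each queued packet: L/R = 8192/2300000000 = 0.00356174 ms.
27 queued → 0.096167 ms.
Plus remaining 12000 bits of current packet: 0.00521739 ms.
Queuing delay = 0.101 ms.

0.101 ms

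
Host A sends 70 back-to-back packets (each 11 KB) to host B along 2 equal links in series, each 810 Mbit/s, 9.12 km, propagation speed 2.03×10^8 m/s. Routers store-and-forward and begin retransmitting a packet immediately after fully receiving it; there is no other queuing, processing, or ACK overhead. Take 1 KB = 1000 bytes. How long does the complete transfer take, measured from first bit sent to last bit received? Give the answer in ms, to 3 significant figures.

7.80 ms

Per-hop transmission t_tx = L/R = 88000/810000000 = 0.108642 ms.
Per-hop propagation t_prop = 9120/2.03e+08 = 0.0449261 ms.
Pipeline fill: first packet needs 2·t_tx to clear all hops; remaining 69 packets each add one t_tx.
Total = (2+70-1)·t_tx + 2·t_prop = 71·0.108642 + 2·0.0449261 = 7.80 ms.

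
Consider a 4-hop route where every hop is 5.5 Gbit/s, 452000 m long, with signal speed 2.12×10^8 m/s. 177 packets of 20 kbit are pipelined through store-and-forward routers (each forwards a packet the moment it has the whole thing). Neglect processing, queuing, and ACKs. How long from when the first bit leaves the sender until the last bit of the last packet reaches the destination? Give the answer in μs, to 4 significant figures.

9183 μs

Per-hop transmission t_tx = L/R = 20000/5500000000 = 3.63636 μs.
Per-hop propagation t_prop = 452000/212000000 = 2132.08 μs.
Pipeline fill: first packet needs 4·t_tx to clear all hops; remaining 176 packets each add one t_tx.
Total = (4+177-1)·t_tx + 4·t_prop = 180·3.63636 + 4·2132.08 = 9183 μs.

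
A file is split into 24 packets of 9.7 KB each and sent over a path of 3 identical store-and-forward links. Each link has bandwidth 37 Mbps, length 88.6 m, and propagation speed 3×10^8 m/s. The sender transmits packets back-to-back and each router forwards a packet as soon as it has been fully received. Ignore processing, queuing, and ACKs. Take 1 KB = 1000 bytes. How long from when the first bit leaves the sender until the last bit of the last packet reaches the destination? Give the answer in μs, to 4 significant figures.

54530 μs

Per-hop transmission t_tx = L/R = 77600/37000000 = 2097.3 μs.
Per-hop propagation t_prop = 88.6/300000000 = 0.295333 μs.
Pipeline fill: first packet needs 3·t_tx to clear all hops; remaining 23 packets each add one t_tx.
Total = (3+24-1)·t_tx + 3·t_prop = 26·2097.3 + 3·0.295333 = 54530 μs.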